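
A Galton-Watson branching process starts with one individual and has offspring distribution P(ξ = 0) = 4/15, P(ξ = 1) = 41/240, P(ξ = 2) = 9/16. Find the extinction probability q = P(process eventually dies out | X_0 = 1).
q = 64/135

The pgf is f(s) = 4/15 + 41/240·s + 9/16·s². The extinction probability q is the smallest fixed point of f in [0, 1]. Setting s = f(s):
  9/16·s² + (41/240 − 1)·s + 4/15 = 0
  9/16·s² − (4/15 + 9/16)·s + 4/15 = 0
which factors as (s − 1)·(9/16·s − 4/15) = 0, giving roots s = 1 and s = (4/15)/(9/16) = 64/135.
Mean offspring μ = 41/240 + 2·9/16 = 311/240 > 1 (supercritical), so q < 1. The extinction probability is the smaller root: q = (4/15)/(9/16) = 64/135.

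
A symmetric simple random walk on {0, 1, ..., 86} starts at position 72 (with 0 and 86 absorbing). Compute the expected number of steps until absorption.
E[τ | X_0 = 72] = 1008

Let v_k = E[τ | X_0 = k]. Boundary: v_0 = v_86 = 0. Recurrence: v_k = 1 + (v_{k-1} + v_{k+1})/2 for 1 ≤ k ≤ 85. The particular solution to v_k − (v_{k-1} + v_{k+1})/2 = 1 is v_k = −k^2. Adding homogeneous solution A + B k and matching boundaries gives v_k = k (86 − k). Substituting k = 72: v_72 = 72 · 14 = 1008.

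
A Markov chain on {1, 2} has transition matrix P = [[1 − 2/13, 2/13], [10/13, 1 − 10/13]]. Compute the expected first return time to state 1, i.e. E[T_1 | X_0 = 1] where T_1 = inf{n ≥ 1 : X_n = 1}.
E[T_1 | X_0 = 1] = 1/π_1 = 6/5

For an irreducible recurrent Markov chain with stationary distribution π, E[T_i | X_0 = i] = 1/π_i (Kac's formula). Here π_1 = (10/13)/(2/13 + 10/13) = (10/13)/(12/13) = 5/6, so E[T_1 | X_0 = 1] = 1/π_1 = (2/13 + 10/13)/(10/13) = (12/13)/(10/13) = 6/5.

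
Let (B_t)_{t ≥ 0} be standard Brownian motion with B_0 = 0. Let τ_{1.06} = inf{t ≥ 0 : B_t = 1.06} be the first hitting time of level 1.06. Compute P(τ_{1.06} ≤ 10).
P(τ_{1.06} ≤ 10) = 2(1 − Φ(1.06/√10)) = 2(1 − Φ(0.3352)) ≈ 0.7375

By the reflection principle for standard BM, P(τ_b ≤ t) = 2 · P(B_t ≥ b). Since B_t ~ N(0, t), P(B_t ≥ 1.06) = 1 − Φ(1.06/√t) = 1 − Φ(1.06/√10) = 1 − Φ(0.3352) ≈ 0.36874. Doubling: P(τ_{1.06} ≤ 10) ≈ 2 · 0.36874 = 0.73748 ≈ 0.7375.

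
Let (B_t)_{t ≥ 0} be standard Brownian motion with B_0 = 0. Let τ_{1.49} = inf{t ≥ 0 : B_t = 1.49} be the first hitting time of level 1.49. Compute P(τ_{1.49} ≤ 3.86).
P(τ_{1.49} ≤ 3.86) = 2(1 − Φ(1.49/√3.86)) = 2(1 − Φ(0.7584)) ≈ 0.4482

By the reflection principle for standard BM, P(τ_b ≤ t) = 2 · P(B_t ≥ b). Since B_t ~ N(0, t), P(B_t ≥ 1.49) = 1 − Φ(1.49/√t) = 1 − Φ(1.49/√3.86) = 1 − Φ(0.7584) ≈ 0.22411. Doubling: P(τ_{1.49} ≤ 3.86) ≈ 2 · 0.22411 = 0.44822 ≈ 0.4482.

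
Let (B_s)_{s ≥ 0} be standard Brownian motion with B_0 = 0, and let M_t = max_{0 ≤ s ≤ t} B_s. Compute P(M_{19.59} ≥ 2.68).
P(M_{19.59} ≥ 2.68) = 2·P(B_{19.59} ≥ 2.68) = 2(1 − Φ(2.68/√19.59)) ≈ 0.5448

By the reflection principle for Brownian motion, P(M_t ≥ a) = 2 · P(B_t ≥ a) for a ≥ 0. Since B_t ~ N(0, t), P(B_t ≥ 2.68) = 1 − Φ(2.68/√t) = 1 − Φ(2.68/√19.59) = 1 − Φ(0.6055). So
  P(M_{19.59} ≥ 2.68) = 2(1 − Φ(0.6055)) ≈ 0.5448.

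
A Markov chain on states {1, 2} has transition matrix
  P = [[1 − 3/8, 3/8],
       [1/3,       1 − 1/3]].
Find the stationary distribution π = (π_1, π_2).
π_1 = 8/17, π_2 = 9/17

Solve πP = π with π_1 + π_2 = 1. From πP = π: π_1 · (1 − 3/8) + π_2 · 1/3 = π_1 ⇒ π_2 · 1/3 = π_1 · 3/8 ⇒ π_2/π_1 = (3/8)/(1/3) = 9/8. Together with π_1 + π_2 = 1:
  π_1 = (1/3)/(3/8 + 1/3) = (1/3)/(17/24) = 8/17,
  π_2 = (3/8)/(3/8 + 1/3) = (3/8)/(17/24) = 9/17.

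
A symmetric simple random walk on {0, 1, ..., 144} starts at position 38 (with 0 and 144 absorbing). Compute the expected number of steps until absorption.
E[τ | X_0 = 38] = 4028

Let v_k = E[τ | X_0 = k]. Boundary: v_0 = v_144 = 0. Recurrence: v_k = 1 + (v_{k-1} + v_{k+1})/2 for 1 ≤ k ≤ 143. The particular solution to v_k − (v_{k-1} + v_{k+1})/2 = 1 is v_k = −k^2. Adding homogeneous solution A + B k and matching boundaries gives v_k = k (144 − k). Substituting k = 38: v_38 = 38 · 106 = 4028.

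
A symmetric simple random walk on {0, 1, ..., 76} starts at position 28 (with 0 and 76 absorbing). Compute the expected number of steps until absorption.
E[τ | X_0 = 28] = 1344

Let v_k = E[τ | X_0 = k]. Boundary: v_0 = v_76 = 0. Recurrence: v_k = 1 + (v_{k-1} + v_{k+1})/2 for 1 ≤ k ≤ 75. The particular solution to v_k − (v_{k-1} + v_{k+1})/2 = 1 is v_k = −k^2. Adding homogeneous solution A + B k and matching boundaries gives v_k = k (76 − k). Substituting k = 28: v_28 = 28 · 48 = 1344.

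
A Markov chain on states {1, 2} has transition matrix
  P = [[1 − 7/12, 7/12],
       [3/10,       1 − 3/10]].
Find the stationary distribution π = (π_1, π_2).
π_1 = 18/53, π_2 = 35/53

Solve πP = π with π_1 + π_2 = 1. From πP = π: π_1 · (1 − 7/12) + π_2 · 3/10 = π_1 ⇒ π_2 · 3/10 = π_1 · 7/12 ⇒ π_2/π_1 = (7/12)/(3/10) = 35/18. Together with π_1 + π_2 = 1:
  π_1 = (3/10)/(7/12 + 3/10) = (3/10)/(53/60) = 18/53,
  π_2 = (7/12)/(7/12 + 3/10) = (7/12)/(53/60) = 35/53.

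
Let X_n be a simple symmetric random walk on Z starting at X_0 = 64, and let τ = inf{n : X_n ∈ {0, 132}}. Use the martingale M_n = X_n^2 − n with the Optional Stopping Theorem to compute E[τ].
E[τ] = 4352

M_n = X_n^2 − n is a martingale (since E[X_{n+1}^2 | F_n] = X_n^2 + 1). By OST (τ has finite mean in a bounded region), E[M_τ] = E[M_0] = X_0^2 − 0 = 64^2 = 4096. Also E[M_τ] = E[X_τ^2] − E[τ]. The walk exits at 0 or 132, with P(hit 132 first) = 64/132, so E[X_τ^2] = 132^2 · 64/132 + 0 = 8448. Thus E[τ] = E[X_τ^2] − E[M_τ] = 8448 − 4096 = 4352 = 64(132 − 64) = 4352.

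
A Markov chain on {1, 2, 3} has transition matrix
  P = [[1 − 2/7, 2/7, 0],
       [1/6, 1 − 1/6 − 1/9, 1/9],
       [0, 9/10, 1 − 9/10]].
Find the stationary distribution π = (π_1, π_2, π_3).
π = (27/79, 324/553, 40/553)

This is a birth-death chain on three states, which satisfies detailed balance: π_1 · P_{12} = π_2 · P_{21} and π_2 · P_{23} = π_3 · P_{32}.
From π_1 · 2/7 = π_2 · 1/6: π_2/π_1 = (2/7)/(1/6) = 12/7.
From π_2 · 1/9 = π_3 · 9/10: π_3/π_2 = (1/9)/(9/10) = 10/81.
Take π_1 proportional to 1; then unnormalized π = (1, 12/7, 40/189). Normalize by dividing by the sum 79/27:
  π = (27/79, 324/553, 40/553).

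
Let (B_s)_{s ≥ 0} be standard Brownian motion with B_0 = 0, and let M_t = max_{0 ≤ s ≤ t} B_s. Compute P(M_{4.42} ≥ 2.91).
P(M_{4.42} ≥ 2.91) = 2·P(B_{4.42} ≥ 2.91) = 2(1 − Φ(2.91/√4.42)) ≈ 0.1663

By the reflection principle for Brownian motion, P(M_t ≥ a) = 2 · P(B_t ≥ a) for a ≥ 0. Since B_t ~ N(0, t), P(B_t ≥ 2.91) = 1 − Φ(2.91/√t) = 1 − Φ(2.91/√4.42) = 1 − Φ(1.3841). So
  P(M_{4.42} ≥ 2.91) = 2(1 − Φ(1.3841)) ≈ 0.1663.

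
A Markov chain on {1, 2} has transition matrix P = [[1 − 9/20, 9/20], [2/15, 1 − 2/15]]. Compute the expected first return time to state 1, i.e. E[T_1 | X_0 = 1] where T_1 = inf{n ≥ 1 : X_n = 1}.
E[T_1 | X_0 = 1] = 1/π_1 = 35/8

For an irreducible recurrent Markov chain with stationary distribution π, E[T_i | X_0 = i] = 1/π_i (Kac's formula). Here π_1 = (2/15)/(9/20 + 2/15) = (2/15)/(7/12) = 8/35, so E[T_1 | X_0 = 1] = 1/π_1 = (9/20 + 2/15)/(2/15) = (7/12)/(2/15) = 35/8.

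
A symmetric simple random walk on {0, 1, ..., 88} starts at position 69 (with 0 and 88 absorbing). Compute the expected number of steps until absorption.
E[τ | X_0 = 69] = 1311

Let v_k = E[τ | X_0 = k]. Boundary: v_0 = v_88 = 0. Recurrence: v_k = 1 + (v_{k-1} + v_{k+1})/2 for 1 ≤ k ≤ 87. The particular solution to v_k − (v_{k-1} + v_{k+1})/2 = 1 is v_k = −k^2. Adding homogeneous solution A + B k and matching boundaries gives v_k = k (88 − k). Substituting k = 69: v_69 = 69 · 19 = 1311.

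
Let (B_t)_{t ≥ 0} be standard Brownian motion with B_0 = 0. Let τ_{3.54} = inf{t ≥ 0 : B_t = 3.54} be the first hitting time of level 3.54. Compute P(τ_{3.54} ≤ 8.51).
P(τ_{3.54} ≤ 8.51) = 2(1 − Φ(3.54/√8.51)) = 2(1 − Φ(1.2135)) ≈ 0.2249

By the reflection principle for standard BM, P(τ_b ≤ t) = 2 · P(B_t ≥ b). Since B_t ~ N(0, t), P(B_t ≥ 3.54) = 1 − Φ(3.54/√t) = 1 − Φ(3.54/√8.51) = 1 − Φ(1.2135) ≈ 0.11247. Doubling: P(τ_{3.54} ≤ 8.51) ≈ 2 · 0.11247 = 0.22494 ≈ 0.2249.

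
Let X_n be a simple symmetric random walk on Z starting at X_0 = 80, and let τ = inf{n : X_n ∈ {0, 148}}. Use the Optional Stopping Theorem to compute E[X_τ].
E[X_τ] = 80

X_n is a martingale and τ is a bounded-mean stopping time (indeed τ is finite a.s. with bounded expectation since the walk is in a bounded region). By the OST, E[X_τ] = E[X_0] = 80. Equivalently: E[X_τ] = 148 · P(hit 148 first) + 0 · P(hit 0 first) = 148 · (80/148) = 80.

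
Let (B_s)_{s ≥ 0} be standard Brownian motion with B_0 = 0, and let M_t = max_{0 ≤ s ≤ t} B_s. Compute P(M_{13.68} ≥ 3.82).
P(M_{13.68} ≥ 3.82) = 2·P(B_{13.68} ≥ 3.82) = 2(1 − Φ(3.82/√13.68)) ≈ 0.3017

By the reflection principle for Brownian motion, P(M_t ≥ a) = 2 · P(B_t ≥ a) for a ≥ 0. Since B_t ~ N(0, t), P(B_t ≥ 3.82) = 1 − Φ(3.82/√t) = 1 − Φ(3.82/√13.68) = 1 − Φ(1.0328). So
  P(M_{13.68} ≥ 3.82) = 2(1 − Φ(1.0328)) ≈ 0.3017.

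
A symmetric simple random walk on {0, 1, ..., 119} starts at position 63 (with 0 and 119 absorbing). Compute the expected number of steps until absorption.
E[τ | X_0 = 63] = 3528

Let v_k = E[τ | X_0 = k]. Boundary: v_0 = v_119 = 0. Recurrence: v_k = 1 + (v_{k-1} + v_{k+1})/2 for 1 ≤ k ≤ 118. The particular solution to v_k − (v_{k-1} + v_{k+1})/2 = 1 is v_k = −k^2. Adding homogeneous solution A + B k and matching boundaries gives v_k = k (119 − k). Substituting k = 63: v_63 = 63 · 56 = 3528.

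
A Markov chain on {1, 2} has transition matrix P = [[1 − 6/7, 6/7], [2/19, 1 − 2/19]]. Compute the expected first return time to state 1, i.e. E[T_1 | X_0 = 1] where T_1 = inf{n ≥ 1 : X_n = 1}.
E[T_1 | X_0 = 1] = 1/π_1 = 64/7

For an irreducible recurrent Markov chain with stationary distribution π, E[T_i | X_0 = i] = 1/π_i (Kac's formula). Here π_1 = (2/19)/(6/7 + 2/19) = (2/19)/(128/133) = 7/64, so E[T_1 | X_0 = 1] = 1/π_1 = (6/7 + 2/19)/(2/19) = (128/133)/(2/19) = 64/7.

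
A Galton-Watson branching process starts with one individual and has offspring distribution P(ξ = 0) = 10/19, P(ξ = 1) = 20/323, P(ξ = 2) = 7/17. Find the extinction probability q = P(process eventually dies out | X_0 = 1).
q = 1

Mean offspring μ = 0·10/19 + 1·20/323 + 2·7/17 = 286/323 ≤ 1. For μ ≤ 1 with offspring not concentrated at 1, the Galton-Watson process goes extinct almost surely, so q = 1.
(Algebraic check: The pgf is f(s) = 10/19 + 20/323·s + 7/17·s². The extinction probability q is the smallest fixed point of f in [0, 1]. Setting s = f(s):
  7/17·s² + (20/323 − 1)·s + 10/19 = 0
  7/17·s² − (10/19 + 7/17)·s + 10/19 = 0
which factors as (s − 1)·(7/17·s − 10/19) = 0, giving roots s = 1 and s = (10/19)/(7/17) = 170/133. Since 170/133 ≥ 1, the smallest root in [0, 1] is s = 1.)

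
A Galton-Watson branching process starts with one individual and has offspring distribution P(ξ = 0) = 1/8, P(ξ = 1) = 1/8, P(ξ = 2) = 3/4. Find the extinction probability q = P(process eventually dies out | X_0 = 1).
q = 1/6

The pgf is f(s) = 1/8 + 1/8·s + 3/4·s². The extinction probability q is the smallest fixed point of f in [0, 1]. Setting s = f(s):
  3/4·s² + (1/8 − 1)·s + 1/8 = 0
  3/4·s² − (1/8 + 3/4)·s + 1/8 = 0
which factors as (s − 1)·(3/4·s − 1/8) = 0, giving roots s = 1 and s = (1/8)/(3/4) = 1/6.
Mean offspring μ = 1/8 + 2·3/4 = 13/8 > 1 (supercritical), so q < 1. The extinction probability is the smaller root: q = (1/8)/(3/4) = 1/6.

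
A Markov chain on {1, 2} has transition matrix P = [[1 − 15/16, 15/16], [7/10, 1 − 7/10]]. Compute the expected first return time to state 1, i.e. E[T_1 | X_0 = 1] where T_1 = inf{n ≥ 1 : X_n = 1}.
E[T_1 | X_0 = 1] = 1/π_1 = 131/56

For an irreducible recurrent Markov chain with stationary distribution π, E[T_i | X_0 = i] = 1/π_i (Kac's formula). Here π_1 = (7/10)/(15/16 + 7/10) = (7/10)/(131/80) = 56/131, so E[T_1 | X_0 = 1] = 1/π_1 = (15/16 + 7/10)/(7/10) = (131/80)/(7/10) = 131/56.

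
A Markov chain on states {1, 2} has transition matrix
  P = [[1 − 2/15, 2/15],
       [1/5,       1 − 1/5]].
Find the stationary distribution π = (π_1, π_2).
π_1 = 3/5, π_2 = 2/5

Solve πP = π with π_1 + π_2 = 1. From πP = π: π_1 · (1 − 2/15) + π_2 · 1/5 = π_1 ⇒ π_2 · 1/5 = π_1 · 2/15 ⇒ π_2/π_1 = (2/15)/(1/5) = 2/3. Together with π_1 + π_2 = 1:
  π_1 = (1/5)/(2/15 + 1/5) = (1/5)/(1/3) = 3/5,
  π_2 = (2/15)/(2/15 + 1/5) = (2/15)/(1/3) = 2/5.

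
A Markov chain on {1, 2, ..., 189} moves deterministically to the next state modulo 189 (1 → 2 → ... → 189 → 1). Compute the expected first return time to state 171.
E[T_171 | X_0 = 171] = 189

The chain cycles deterministically, so starting at state 171 it returns in exactly 189 steps. Equivalently, the stationary distribution is uniform π_j = 1/189 for every state j, so by Kac's formula E[T_171] = 1/π_171 = 189.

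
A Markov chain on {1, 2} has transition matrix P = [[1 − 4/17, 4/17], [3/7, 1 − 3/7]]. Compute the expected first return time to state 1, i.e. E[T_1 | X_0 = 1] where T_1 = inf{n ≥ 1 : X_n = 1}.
E[T_1 | X_0 = 1] = 1/π_1 = 79/51

For an irreducible recurrent Markov chain with stationary distribution π, E[T_i | X_0 = i] = 1/π_i (Kac's formula). Here π_1 = (3/7)/(4/17 + 3/7) = (3/7)/(79/119) = 51/79, so E[T_1 | X_0 = 1] = 1/π_1 = (4/17 + 3/7)/(3/7) = (79/119)/(3/7) = 79/51.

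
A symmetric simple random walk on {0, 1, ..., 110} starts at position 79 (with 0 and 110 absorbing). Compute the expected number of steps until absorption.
E[τ | X_0 = 79] = 2449

Let v_k = E[τ | X_0 = k]. Boundary: v_0 = v_110 = 0. Recurrence: v_k = 1 + (v_{k-1} + v_{k+1})/2 for 1 ≤ k ≤ 109. The particular solution to v_k − (v_{k-1} + v_{k+1})/2 = 1 is v_k = −k^2. Adding homogeneous solution A + B k and matching boundaries gives v_k = k (110 − k). Substituting k = 79: v_79 = 79 · 31 = 2449.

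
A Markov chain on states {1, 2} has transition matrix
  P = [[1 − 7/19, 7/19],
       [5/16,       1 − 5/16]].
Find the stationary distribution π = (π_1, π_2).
π_1 = 95/207, π_2 = 112/207

Solve πP = π with π_1 + π_2 = 1. From πP = π: π_1 · (1 − 7/19) + π_2 · 5/16 = π_1 ⇒ π_2 · 5/16 = π_1 · 7/19 ⇒ π_2/π_1 = (7/19)/(5/16) = 112/95. Together with π_1 + π_2 = 1:
  π_1 = (5/16)/(7/19 + 5/16) = (5/16)/(207/304) = 95/207,
  π_2 = (7/19)/(7/19 + 5/16) = (7/19)/(207/304) = 112/207.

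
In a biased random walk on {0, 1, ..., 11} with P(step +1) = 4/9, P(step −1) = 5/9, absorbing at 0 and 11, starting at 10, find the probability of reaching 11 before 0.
P(hit 11 before 0) = (1 − (5/4)^10) / (1 − (5/4)^11) = 34868196/44633821

Let u_k denote P(reach 11 before 0 | start at k). Boundary: u_0 = 0, u_11 = 1. Recurrence: u_k = 4/9·u_{k+1} + 5/9·u_{k-1} for 1 ≤ k ≤ 10. Try u_k = A + B·r^k with r = q/p = (5/9)/(4/9) = 5/4. Substitution satisfies the recurrence; boundary conditions give:
  u_k = (1 − r^k) / (1 − r^N) = (1 − (5/4)^10) / (1 − (5/4)^11) = 34868196/44633821.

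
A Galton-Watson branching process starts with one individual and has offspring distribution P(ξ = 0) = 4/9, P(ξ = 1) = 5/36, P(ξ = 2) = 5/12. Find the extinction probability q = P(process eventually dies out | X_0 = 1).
q = 1

Mean offspring μ = 0·4/9 + 1·5/36 + 2·5/12 = 35/36 ≤ 1. For μ ≤ 1 with offspring not concentrated at 1, the Galton-Watson process goes extinct almost surely, so q = 1.
(Algebraic check: The pgf is f(s) = 4/9 + 5/36·s + 5/12·s². The extinction probability q is the smallest fixed point of f in [0, 1]. Setting s = f(s):
  5/12·s² + (5/36 − 1)·s + 4/9 = 0
  5/12·s² − (4/9 + 5/12)·s + 4/9 = 0
which factors as (s − 1)·(5/12·s − 4/9) = 0, giving roots s = 1 and s = (4/9)/(5/12) = 16/15. Since 16/15 ≥ 1, the smallest root in [0, 1] is s = 1.)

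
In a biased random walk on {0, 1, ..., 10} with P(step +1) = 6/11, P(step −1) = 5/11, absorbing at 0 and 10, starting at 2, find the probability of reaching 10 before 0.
P(hit 10 before 0) = (1 − (5/6)^2) / (1 − (5/6)^10) = 1679616/4609141

Let u_k denote P(reach 10 before 0 | start at k). Boundary: u_0 = 0, u_10 = 1. Recurrence: u_k = 6/11·u_{k+1} + 5/11·u_{k-1} for 1 ≤ k ≤ 9. Try u_k = A + B·r^k with r = q/p = (5/11)/(6/11) = 5/6. Substitution satisfies the recurrence; boundary conditions give:
  u_k = (1 − r^k) / (1 − r^N) = (1 − (5/6)^2) / (1 − (5/6)^10) = 1679616/4609141.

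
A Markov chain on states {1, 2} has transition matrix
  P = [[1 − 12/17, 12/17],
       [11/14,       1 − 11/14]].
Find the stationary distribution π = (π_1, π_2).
π_1 = 187/355, π_2 = 168/355

Solve πP = π with π_1 + π_2 = 1. From πP = π: π_1 · (1 − 12/17) + π_2 · 11/14 = π_1 ⇒ π_2 · 11/14 = π_1 · 12/17 ⇒ π_2/π_1 = (12/17)/(11/14) = 168/187. Together with π_1 + π_2 = 1:
  π_1 = (11/14)/(12/17 + 11/14) = (11/14)/(355/238) = 187/355,
  π_2 = (12/17)/(12/17 + 11/14) = (12/17)/(355/238) = 168/355.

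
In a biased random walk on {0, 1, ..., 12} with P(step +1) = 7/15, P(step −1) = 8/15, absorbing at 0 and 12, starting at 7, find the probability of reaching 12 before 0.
P(hit 12 before 0) = (1 − (8/7)^7) / (1 − (8/7)^12) = 21405546463/54878189535

Let u_k denote P(reach 12 before 0 | start at k). Boundary: u_0 = 0, u_12 = 1. Recurrence: u_k = 7/15·u_{k+1} + 8/15·u_{k-1} for 1 ≤ k ≤ 11. Try u_k = A + B·r^k with r = q/p = (8/15)/(7/15) = 8/7. Substitution satisfies the recurrence; boundary conditions give:
  u_k = (1 − r^k) / (1 − r^N) = (1 − (8/7)^7) / (1 − (8/7)^12) = 21405546463/54878189535.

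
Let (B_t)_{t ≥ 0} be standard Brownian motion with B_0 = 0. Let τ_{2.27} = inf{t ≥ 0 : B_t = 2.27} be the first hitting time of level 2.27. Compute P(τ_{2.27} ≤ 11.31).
P(τ_{2.27} ≤ 11.31) = 2(1 − Φ(2.27/√11.31)) = 2(1 − Φ(0.6750)) ≈ 0.4997

By the reflection principle for standard BM, P(τ_b ≤ t) = 2 · P(B_t ≥ b). Since B_t ~ N(0, t), P(B_t ≥ 2.27) = 1 − Φ(2.27/√t) = 1 − Φ(2.27/√11.31) = 1 − Φ(0.6750) ≈ 0.24984. Doubling: P(τ_{2.27} ≤ 11.31) ≈ 2 · 0.24984 = 0.49968 ≈ 0.4997.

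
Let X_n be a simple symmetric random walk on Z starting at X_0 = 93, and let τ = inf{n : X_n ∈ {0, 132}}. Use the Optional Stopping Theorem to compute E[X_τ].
E[X_τ] = 93

X_n is a martingale and τ is a bounded-mean stopping time (indeed τ is finite a.s. with bounded expectation since the walk is in a bounded region). By the OST, E[X_τ] = E[X_0] = 93. Equivalently: E[X_τ] = 132 · P(hit 132 first) + 0 · P(hit 0 first) = 132 · (93/132) = 93.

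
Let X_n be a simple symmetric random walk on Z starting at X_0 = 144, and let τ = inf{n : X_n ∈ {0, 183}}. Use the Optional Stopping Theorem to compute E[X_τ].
E[X_τ] = 144

X_n is a martingale and τ is a bounded-mean stopping time (indeed τ is finite a.s. with bounded expectation since the walk is in a bounded region). By the OST, E[X_τ] = E[X_0] = 144. Equivalently: E[X_τ] = 183 · P(hit 183 first) + 0 · P(hit 0 first) = 183 · (144/183) = 144.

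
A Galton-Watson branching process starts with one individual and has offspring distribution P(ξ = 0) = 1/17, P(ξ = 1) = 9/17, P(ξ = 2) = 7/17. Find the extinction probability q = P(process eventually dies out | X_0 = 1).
q = 1/7

The pgf is f(s) = 1/17 + 9/17·s + 7/17·s². The extinction probability q is the smallest fixed point of f in [0, 1]. Setting s = f(s):
  7/17·s² + (9/17 − 1)·s + 1/17 = 0
  7/17·s² − (1/17 + 7/17)·s + 1/17 = 0
which factors as (s − 1)·(7/17·s − 1/17) = 0, giving roots s = 1 and s = (1/17)/(7/17) = 1/7.
Mean offspring μ = 9/17 + 2·7/17 = 23/17 > 1 (supercritical), so q < 1. The extinction probability is the smaller root: q = (1/17)/(7/17) = 1/7.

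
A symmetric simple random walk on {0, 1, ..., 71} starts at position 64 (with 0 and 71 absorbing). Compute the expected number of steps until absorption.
E[τ | X_0 = 64] = 448

Let v_k = E[τ | X_0 = k]. Boundary: v_0 = v_71 = 0. Recurrence: v_k = 1 + (v_{k-1} + v_{k+1})/2 for 1 ≤ k ≤ 70. The particular solution to v_k − (v_{k-1} + v_{k+1})/2 = 1 is v_k = −k^2. Adding homogeneous solution A + B k and matching boundaries gives v_k = k (71 − k). Substituting k = 64: v_64 = 64 · 7 = 448.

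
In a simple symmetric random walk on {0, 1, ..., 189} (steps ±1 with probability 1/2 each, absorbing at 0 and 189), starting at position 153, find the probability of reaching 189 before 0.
P(hit 189 before 0) = 153/189 = 17/21

Let u_k = P(hit 189 before 0 | start at k). Then u_0 = 0, u_189 = 1, and u_k = u_{k-1}/2 + u_{k+1}/2 for 1 ≤ k ≤ 188. This harmonic recurrence is solved by u_k = k/189, giving u_153 = 153/189 = 17/21.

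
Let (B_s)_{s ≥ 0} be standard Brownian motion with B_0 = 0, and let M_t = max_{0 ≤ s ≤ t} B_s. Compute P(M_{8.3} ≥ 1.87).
P(M_{8.3} ≥ 1.87) = 2·P(B_{8.3} ≥ 1.87) = 2(1 − Φ(1.87/√8.3)) ≈ 0.5163

By the reflection principle for Brownian motion, P(M_t ≥ a) = 2 · P(B_t ≥ a) for a ≥ 0. Since B_t ~ N(0, t), P(B_t ≥ 1.87) = 1 − Φ(1.87/√t) = 1 − Φ(1.87/√8.3) = 1 − Φ(0.6491). So
  P(M_{8.3} ≥ 1.87) = 2(1 − Φ(0.6491)) ≈ 0.5163.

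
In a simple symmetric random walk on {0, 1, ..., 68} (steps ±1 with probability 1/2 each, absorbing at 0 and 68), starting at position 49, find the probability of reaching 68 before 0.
P(hit 68 before 0) = 49/68

Let u_k = P(hit 68 before 0 | start at k). Then u_0 = 0, u_68 = 1, and u_k = u_{k-1}/2 + u_{k+1}/2 for 1 ≤ k ≤ 67. This harmonic recurrence is solved by u_k = k/68, giving u_49 = 49/68.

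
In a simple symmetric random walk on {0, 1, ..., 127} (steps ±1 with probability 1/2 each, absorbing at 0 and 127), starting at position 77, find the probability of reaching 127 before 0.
P(hit 127 before 0) = 77/127

Let u_k = P(hit 127 before 0 | start at k). Then u_0 = 0, u_127 = 1, and u_k = u_{k-1}/2 + u_{k+1}/2 for 1 ≤ k ≤ 126. This harmonic recurrence is solved by u_k = k/127, giving u_77 = 77/127.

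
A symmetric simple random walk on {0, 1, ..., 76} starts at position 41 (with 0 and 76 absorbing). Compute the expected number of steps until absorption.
E[τ | X_0 = 41] = 1435

Let v_k = E[τ | X_0 = k]. Boundary: v_0 = v_76 = 0. Recurrence: v_k = 1 + (v_{k-1} + v_{k+1})/2 for 1 ≤ k ≤ 75. The particular solution to v_k − (v_{k-1} + v_{k+1})/2 = 1 is v_k = −k^2. Adding homogeneous solution A + B k and matching boundaries gives v_k = k (76 − k). Substituting k = 41: v_41 = 41 · 35 = 1435.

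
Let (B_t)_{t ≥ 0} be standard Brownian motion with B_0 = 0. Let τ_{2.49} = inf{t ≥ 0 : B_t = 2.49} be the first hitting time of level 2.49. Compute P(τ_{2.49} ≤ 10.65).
P(τ_{2.49} ≤ 10.65) = 2(1 − Φ(2.49/√10.65)) = 2(1 − Φ(0.7630)) ≈ 0.4455

By the reflection principle for standard BM, P(τ_b ≤ t) = 2 · P(B_t ≥ b). Since B_t ~ N(0, t), P(B_t ≥ 2.49) = 1 − Φ(2.49/√t) = 1 − Φ(2.49/√10.65) = 1 − Φ(0.7630) ≈ 0.22273. Doubling: P(τ_{2.49} ≤ 10.65) ≈ 2 · 0.22273 = 0.44546 ≈ 0.4455.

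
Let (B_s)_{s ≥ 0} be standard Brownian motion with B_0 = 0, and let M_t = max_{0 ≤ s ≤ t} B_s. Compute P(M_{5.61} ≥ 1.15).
P(M_{5.61} ≥ 1.15) = 2·P(B_{5.61} ≥ 1.15) = 2(1 − Φ(1.15/√5.61)) ≈ 0.6273

By the reflection principle for Brownian motion, P(M_t ≥ a) = 2 · P(B_t ≥ a) for a ≥ 0. Since B_t ~ N(0, t), P(B_t ≥ 1.15) = 1 − Φ(1.15/√t) = 1 − Φ(1.15/√5.61) = 1 − Φ(0.4855). So
  P(M_{5.61} ≥ 1.15) = 2(1 − Φ(0.4855)) ≈ 0.6273.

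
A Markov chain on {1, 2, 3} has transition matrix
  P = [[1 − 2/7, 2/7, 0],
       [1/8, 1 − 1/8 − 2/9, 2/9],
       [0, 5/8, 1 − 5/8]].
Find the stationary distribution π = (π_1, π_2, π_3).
π = (315/1291, 720/1291, 256/1291)

This is a birth-death chain on three states, which satisfies detailed balance: π_1 · P_{12} = π_2 · P_{21} and π_2 · P_{23} = π_3 · P_{32}.
From π_1 · 2/7 = π_2 · 1/8: π_2/π_1 = (2/7)/(1/8) = 16/7.
From π_2 · 2/9 = π_3 · 5/8: π_3/π_2 = (2/9)/(5/8) = 16/45.
Take π_1 proportional to 1; then unnormalized π = (1, 16/7, 256/315). Normalize by dividing by the sum 1291/315:
  π = (315/1291, 720/1291, 256/1291).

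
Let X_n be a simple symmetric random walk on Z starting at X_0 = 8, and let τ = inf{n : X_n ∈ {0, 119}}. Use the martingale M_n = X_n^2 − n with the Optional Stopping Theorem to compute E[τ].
E[τ] = 888

M_n = X_n^2 − n is a martingale (since E[X_{n+1}^2 | F_n] = X_n^2 + 1). By OST (τ has finite mean in a bounded region), E[M_τ] = E[M_0] = X_0^2 − 0 = 8^2 = 64. Also E[M_τ] = E[X_τ^2] − E[τ]. The walk exits at 0 or 119, with P(hit 119 first) = 8/119, so E[X_τ^2] = 119^2 · 8/119 + 0 = 952. Thus E[τ] = E[X_τ^2] − E[M_τ] = 952 − 64 = 888 = 8(119 − 8) = 888.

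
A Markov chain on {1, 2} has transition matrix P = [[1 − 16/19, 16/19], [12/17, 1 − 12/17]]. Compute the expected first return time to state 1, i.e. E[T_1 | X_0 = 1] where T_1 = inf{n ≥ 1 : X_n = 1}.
E[T_1 | X_0 = 1] = 1/π_1 = 125/57

For an irreducible recurrent Markov chain with stationary distribution π, E[T_i | X_0 = i] = 1/π_i (Kac's formula). Here π_1 = (12/17)/(16/19 + 12/17) = (12/17)/(500/323) = 57/125, so E[T_1 | X_0 = 1] = 1/π_1 = (16/19 + 12/17)/(12/17) = (500/323)/(12/17) = 125/57.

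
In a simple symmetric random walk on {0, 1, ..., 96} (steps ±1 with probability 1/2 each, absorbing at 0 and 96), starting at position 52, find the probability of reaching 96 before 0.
P(hit 96 before 0) = 52/96 = 13/24

Let u_k = P(hit 96 before 0 | start at k). Then u_0 = 0, u_96 = 1, and u_k = u_{k-1}/2 + u_{k+1}/2 for 1 ≤ k ≤ 95. This harmonic recurrence is solved by u_k = k/96, giving u_52 = 52/96 = 13/24.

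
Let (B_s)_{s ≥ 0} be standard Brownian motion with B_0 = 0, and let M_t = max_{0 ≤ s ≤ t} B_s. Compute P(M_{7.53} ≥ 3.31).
P(M_{7.53} ≥ 3.31) = 2·P(B_{7.53} ≥ 3.31) = 2(1 − Φ(3.31/√7.53)) ≈ 0.2277

By the reflection principle for Brownian motion, P(M_t ≥ a) = 2 · P(B_t ≥ a) for a ≥ 0. Since B_t ~ N(0, t), P(B_t ≥ 3.31) = 1 − Φ(3.31/√t) = 1 − Φ(3.31/√7.53) = 1 − Φ(1.2062). So
  P(M_{7.53} ≥ 3.31) = 2(1 − Φ(1.2062)) ≈ 0.2277.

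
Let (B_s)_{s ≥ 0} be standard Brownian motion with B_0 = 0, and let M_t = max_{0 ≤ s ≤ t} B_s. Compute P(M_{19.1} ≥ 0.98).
P(M_{19.1} ≥ 0.98) = 2·P(B_{19.1} ≥ 0.98) = 2(1 − Φ(0.98/√19.1)) ≈ 0.8226

By the reflection principle for Brownian motion, P(M_t ≥ a) = 2 · P(B_t ≥ a) for a ≥ 0. Since B_t ~ N(0, t), P(B_t ≥ 0.98) = 1 − Φ(0.98/√t) = 1 − Φ(0.98/√19.1) = 1 − Φ(0.2242). So
  P(M_{19.1} ≥ 0.98) = 2(1 − Φ(0.2242)) ≈ 0.8226.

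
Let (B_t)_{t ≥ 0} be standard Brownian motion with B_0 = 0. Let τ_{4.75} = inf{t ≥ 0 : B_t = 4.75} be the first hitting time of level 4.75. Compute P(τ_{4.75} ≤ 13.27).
P(τ_{4.75} ≤ 13.27) = 2(1 − Φ(4.75/√13.27)) = 2(1 − Φ(1.3039)) ≈ 0.1923

By the reflection principle for standard BM, P(τ_b ≤ t) = 2 · P(B_t ≥ b). Since B_t ~ N(0, t), P(B_t ≥ 4.75) = 1 − Φ(4.75/√t) = 1 − Φ(4.75/√13.27) = 1 − Φ(1.3039) ≈ 0.09613. Doubling: P(τ_{4.75} ≤ 13.27) ≈ 2 · 0.09613 = 0.19226 ≈ 0.1923.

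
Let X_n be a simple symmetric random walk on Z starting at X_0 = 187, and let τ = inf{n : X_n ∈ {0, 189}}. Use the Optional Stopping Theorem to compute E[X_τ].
E[X_τ] = 187

X_n is a martingale and τ is a bounded-mean stopping time (indeed τ is finite a.s. with bounded expectation since the walk is in a bounded region). By the OST, E[X_τ] = E[X_0] = 187. Equivalently: E[X_τ] = 189 · P(hit 189 first) + 0 · P(hit 0 first) = 189 · (187/189) = 187.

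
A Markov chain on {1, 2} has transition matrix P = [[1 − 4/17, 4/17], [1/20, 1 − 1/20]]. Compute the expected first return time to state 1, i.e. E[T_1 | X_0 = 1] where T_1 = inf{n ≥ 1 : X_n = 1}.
E[T_1 | X_0 = 1] = 1/π_1 = 97/17

For an irreducible recurrent Markov chain with stationary distribution π, E[T_i | X_0 = i] = 1/π_i (Kac's formula). Here π_1 = (1/20)/(4/17 + 1/20) = (1/20)/(97/340) = 17/97, so E[T_1 | X_0 = 1] = 1/π_1 = (4/17 + 1/20)/(1/20) = (97/340)/(1/20) = 97/17.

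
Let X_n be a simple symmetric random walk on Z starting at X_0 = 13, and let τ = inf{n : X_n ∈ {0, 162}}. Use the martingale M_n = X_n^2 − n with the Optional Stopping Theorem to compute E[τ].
E[τ] = 1937

M_n = X_n^2 − n is a martingale (since E[X_{n+1}^2 | F_n] = X_n^2 + 1). By OST (τ has finite mean in a bounded region), E[M_τ] = E[M_0] = X_0^2 − 0 = 13^2 = 169. Also E[M_τ] = E[X_τ^2] − E[τ]. The walk exits at 0 or 162, with P(hit 162 first) = 13/162, so E[X_τ^2] = 162^2 · 13/162 + 0 = 2106. Thus E[τ] = E[X_τ^2] − E[M_τ] = 2106 − 169 = 1937 = 13(162 − 13) = 1937.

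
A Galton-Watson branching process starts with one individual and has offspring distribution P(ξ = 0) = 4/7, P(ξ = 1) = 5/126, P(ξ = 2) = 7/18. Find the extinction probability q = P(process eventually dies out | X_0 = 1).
q = 1

Mean offspring μ = 0·4/7 + 1·5/126 + 2·7/18 = 103/126 ≤ 1. For μ ≤ 1 with offspring not concentrated at 1, the Galton-Watson process goes extinct almost surely, so q = 1.
(Algebraic check: The pgf is f(s) = 4/7 + 5/126·s + 7/18·s². The extinction probability q is the smallest fixed point of f in [0, 1]. Setting s = f(s):
  7/18·s² + (5/126 − 1)·s + 4/7 = 0
  7/18·s² − (4/7 + 7/18)·s + 4/7 = 0
which factors as (s − 1)·(7/18·s − 4/7) = 0, giving roots s = 1 and s = (4/7)/(7/18) = 72/49. Since 72/49 ≥ 1, the smallest root in [0, 1] is s = 1.)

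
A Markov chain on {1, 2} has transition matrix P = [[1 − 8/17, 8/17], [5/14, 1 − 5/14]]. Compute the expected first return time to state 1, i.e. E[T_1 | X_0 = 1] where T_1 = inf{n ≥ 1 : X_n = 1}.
E[T_1 | X_0 = 1] = 1/π_1 = 197/85

For an irreducible recurrent Markov chain with stationary distribution π, E[T_i | X_0 = i] = 1/π_i (Kac's formula). Here π_1 = (5/14)/(8/17 + 5/14) = (5/14)/(197/238) = 85/197, so E[T_1 | X_0 = 1] = 1/π_1 = (8/17 + 5/14)/(5/14) = (197/238)/(5/14) = 197/85.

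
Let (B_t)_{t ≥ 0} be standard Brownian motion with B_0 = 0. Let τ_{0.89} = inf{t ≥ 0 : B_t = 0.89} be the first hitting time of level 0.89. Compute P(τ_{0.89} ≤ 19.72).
P(τ_{0.89} ≤ 19.72) = 2(1 − Φ(0.89/√19.72)) = 2(1 − Φ(0.2004)) ≈ 0.8412

By the reflection principle for standard BM, P(τ_b ≤ t) = 2 · P(B_t ≥ b). Since B_t ~ N(0, t), P(B_t ≥ 0.89) = 1 − Φ(0.89/√t) = 1 − Φ(0.89/√19.72) = 1 − Φ(0.2004) ≈ 0.42058. Doubling: P(τ_{0.89} ≤ 19.72) ≈ 2 · 0.42058 = 0.84116 ≈ 0.8412.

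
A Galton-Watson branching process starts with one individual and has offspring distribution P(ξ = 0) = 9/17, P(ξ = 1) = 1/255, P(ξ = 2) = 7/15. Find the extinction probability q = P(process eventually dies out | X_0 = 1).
q = 1

Mean offspring μ = 0·9/17 + 1·1/255 + 2·7/15 = 239/255 ≤ 1. For μ ≤ 1 with offspring not concentrated at 1, the Galton-Watson process goes extinct almost surely, so q = 1.
(Algebraic check: The pgf is f(s) = 9/17 + 1/255·s + 7/15·s². The extinction probability q is the smallest fixed point of f in [0, 1]. Setting s = f(s):
  7/15·s² + (1/255 − 1)·s + 9/17 = 0
  7/15·s² − (9/17 + 7/15)·s + 9/17 = 0
which factors as (s − 1)·(7/15·s − 9/17) = 0, giving roots s = 1 and s = (9/17)/(7/15) = 135/119. Since 135/119 ≥ 1, the smallest root in [0, 1] is s = 1.)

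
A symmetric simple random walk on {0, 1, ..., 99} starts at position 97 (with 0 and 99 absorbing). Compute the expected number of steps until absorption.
E[τ | X_0 = 97] = 194

Let v_k = E[τ | X_0 = k]. Boundary: v_0 = v_99 = 0. Recurrence: v_k = 1 + (v_{k-1} + v_{k+1})/2 for 1 ≤ k ≤ 98. The particular solution to v_k − (v_{k-1} + v_{k+1})/2 = 1 is v_k = −k^2. Adding homogeneous solution A + B k and matching boundaries gives v_k = k (99 − k). Substituting k = 97: v_97 = 97 · 2 = 194.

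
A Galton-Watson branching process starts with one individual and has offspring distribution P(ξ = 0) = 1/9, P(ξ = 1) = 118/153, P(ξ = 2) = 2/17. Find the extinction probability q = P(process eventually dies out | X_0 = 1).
q = 17/18

The pgf is f(s) = 1/9 + 118/153·s + 2/17·s². The extinction probability q is the smallest fixed point of f in [0, 1]. Setting s = f(s):
  2/17·s² + (118/153 − 1)·s + 1/9 = 0
  2/17·s² − (1/9 + 2/17)·s + 1/9 = 0
which factors as (s − 1)·(2/17·s − 1/9) = 0, giving roots s = 1 and s = (1/9)/(2/17) = 17/18.
Mean offspring μ = 118/153 + 2·2/17 = 154/153 > 1 (supercritical), so q < 1. The extinction probability is the smaller root: q = (1/9)/(2/17) = 17/18.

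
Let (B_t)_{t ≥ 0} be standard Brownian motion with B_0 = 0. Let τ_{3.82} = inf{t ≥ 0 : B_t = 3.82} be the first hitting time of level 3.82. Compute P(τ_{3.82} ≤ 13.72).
P(τ_{3.82} ≤ 13.72) = 2(1 − Φ(3.82/√13.72)) = 2(1 − Φ(1.0313)) ≈ 0.3024

By the reflection principle for standard BM, P(τ_b ≤ t) = 2 · P(B_t ≥ b). Since B_t ~ N(0, t), P(B_t ≥ 3.82) = 1 − Φ(3.82/√t) = 1 − Φ(3.82/√13.72) = 1 − Φ(1.0313) ≈ 0.15120. Doubling: P(τ_{3.82} ≤ 13.72) ≈ 2 · 0.15120 = 0.30240 ≈ 0.3024.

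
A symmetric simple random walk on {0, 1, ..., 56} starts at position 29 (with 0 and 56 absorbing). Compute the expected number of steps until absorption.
E[τ | X_0 = 29] = 783

Let v_k = E[τ | X_0 = k]. Boundary: v_0 = v_56 = 0. Recurrence: v_k = 1 + (v_{k-1} + v_{k+1})/2 for 1 ≤ k ≤ 55. The particular solution to v_k − (v_{k-1} + v_{k+1})/2 = 1 is v_k = −k^2. Adding homogeneous solution A + B k and matching boundaries gives v_k = k (56 − k). Substituting k = 29: v_29 = 29 · 27 = 783.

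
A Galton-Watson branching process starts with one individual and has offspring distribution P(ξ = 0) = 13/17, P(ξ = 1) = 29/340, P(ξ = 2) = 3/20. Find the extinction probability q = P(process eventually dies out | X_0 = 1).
q = 1

Mean offspring μ = 0·13/17 + 1·29/340 + 2·3/20 = 131/340 ≤ 1. For μ ≤ 1 with offspring not concentrated at 1, the Galton-Watson process goes extinct almost surely, so q = 1.
(Algebraic check: The pgf is f(s) = 13/17 + 29/340·s + 3/20·s². The extinction probability q is the smallest fixed point of f in [0, 1]. Setting s = f(s):
  3/20·s² + (29/340 − 1)·s + 13/17 = 0
  3/20·s² − (13/17 + 3/20)·s + 13/17 = 0
which factors as (s − 1)·(3/20·s − 13/17) = 0, giving roots s = 1 and s = (13/17)/(3/20) = 260/51. Since 260/51 ≥ 1, the smallest root in [0, 1] is s = 1.)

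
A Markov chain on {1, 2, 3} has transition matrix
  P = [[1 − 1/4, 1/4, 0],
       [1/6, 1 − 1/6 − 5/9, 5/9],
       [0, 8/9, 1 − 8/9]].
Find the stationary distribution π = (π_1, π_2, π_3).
π = (16/55, 24/55, 3/11)

This is a birth-death chain on three states, which satisfies detailed balance: π_1 · P_{12} = π_2 · P_{21} and π_2 · P_{23} = π_3 · P_{32}.
From π_1 · 1/4 = π_2 · 1/6: π_2/π_1 = (1/4)/(1/6) = 3/2.
From π_2 · 5/9 = π_3 · 8/9: π_3/π_2 = (5/9)/(8/9) = 5/8.
Take π_1 proportional to 1; then unnormalized π = (1, 3/2, 15/16). Normalize by dividing by the sum 55/16:
  π = (16/55, 24/55, 3/11).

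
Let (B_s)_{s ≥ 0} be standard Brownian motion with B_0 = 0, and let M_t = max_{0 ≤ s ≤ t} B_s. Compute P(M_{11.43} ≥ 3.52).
P(M_{11.43} ≥ 3.52) = 2·P(B_{11.43} ≥ 3.52) = 2(1 − Φ(3.52/√11.43)) ≈ 0.2978

By the reflection principle for Brownian motion, P(M_t ≥ a) = 2 · P(B_t ≥ a) for a ≥ 0. Since B_t ~ N(0, t), P(B_t ≥ 3.52) = 1 − Φ(3.52/√t) = 1 − Φ(3.52/√11.43) = 1 − Φ(1.0412). So
  P(M_{11.43} ≥ 3.52) = 2(1 − Φ(1.0412)) ≈ 0.2978.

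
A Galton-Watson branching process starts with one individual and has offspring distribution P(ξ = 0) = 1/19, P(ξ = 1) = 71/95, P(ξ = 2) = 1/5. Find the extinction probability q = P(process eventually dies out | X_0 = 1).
q = 5/19

The pgf is f(s) = 1/19 + 71/95·s + 1/5·s². The extinction probability q is the smallest fixed point of f in [0, 1]. Setting s = f(s):
  1/5·s² + (71/95 − 1)·s + 1/19 = 0
  1/5·s² − (1/19 + 1/5)·s + 1/19 = 0
which factors as (s − 1)·(1/5·s − 1/19) = 0, giving roots s = 1 and s = (1/19)/(1/5) = 5/19.
Mean offspring μ = 71/95 + 2·1/5 = 109/95 > 1 (supercritical), so q < 1. The extinction probability is the smaller root: q = (1/19)/(1/5) = 5/19.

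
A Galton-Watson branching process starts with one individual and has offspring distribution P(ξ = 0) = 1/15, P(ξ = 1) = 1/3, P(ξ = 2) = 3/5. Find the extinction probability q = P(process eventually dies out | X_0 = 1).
q = 1/9

The pgf is f(s) = 1/15 + 1/3·s + 3/5·s². The extinction probability q is the smallest fixed point of f in [0, 1]. Setting s = f(s):
  3/5·s² + (1/3 − 1)·s + 1/15 = 0
  3/5·s² − (1/15 + 3/5)·s + 1/15 = 0
which factors as (s − 1)·(3/5·s − 1/15) = 0, giving roots s = 1 and s = (1/15)/(3/5) = 1/9.
Mean offspring μ = 1/3 + 2·3/5 = 23/15 > 1 (supercritical), so q < 1. The extinction probability is the smaller root: q = (1/15)/(3/5) = 1/9.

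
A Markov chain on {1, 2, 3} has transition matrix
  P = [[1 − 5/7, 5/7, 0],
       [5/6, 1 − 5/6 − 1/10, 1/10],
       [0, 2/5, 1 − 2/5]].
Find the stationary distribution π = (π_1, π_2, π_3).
π = (14/29, 12/29, 3/29)

This is a birth-death chain on three states, which satisfies detailed balance: π_1 · P_{12} = π_2 · P_{21} and π_2 · P_{23} = π_3 · P_{32}.
From π_1 · 5/7 = π_2 · 5/6: π_2/π_1 = (5/7)/(5/6) = 6/7.
From π_2 · 1/10 = π_3 · 2/5: π_3/π_2 = (1/10)/(2/5) = 1/4.
Take π_1 proportional to 1; then unnormalized π = (1, 6/7, 3/14). Normalize by dividing by the sum 29/14:
  π = (14/29, 12/29, 3/29).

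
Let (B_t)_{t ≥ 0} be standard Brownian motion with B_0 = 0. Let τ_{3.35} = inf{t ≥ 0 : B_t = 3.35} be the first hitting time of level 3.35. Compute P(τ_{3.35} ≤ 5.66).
P(τ_{3.35} ≤ 5.66) = 2(1 − Φ(3.35/√5.66)) = 2(1 − Φ(1.4081)) ≈ 0.1591

By the reflection principle for standard BM, P(τ_b ≤ t) = 2 · P(B_t ≥ b). Since B_t ~ N(0, t), P(B_t ≥ 3.35) = 1 − Φ(3.35/√t) = 1 − Φ(3.35/√5.66) = 1 − Φ(1.4081) ≈ 0.07955. Doubling: P(τ_{3.35} ≤ 5.66) ≈ 2 · 0.07955 = 0.15910 ≈ 0.1591.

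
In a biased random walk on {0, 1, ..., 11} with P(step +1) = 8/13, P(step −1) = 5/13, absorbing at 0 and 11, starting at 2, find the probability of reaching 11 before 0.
P(hit 11 before 0) = (1 − (5/8)^2) / (1 − (5/8)^11) = 1744830464/2847035489

Let u_k denote P(reach 11 before 0 | start at k). Boundary: u_0 = 0, u_11 = 1. Recurrence: u_k = 8/13·u_{k+1} + 5/13·u_{k-1} for 1 ≤ k ≤ 10. Try u_k = A + B·r^k with r = q/p = (5/13)/(8/13) = 5/8. Substitution satisfies the recurrence; boundary conditions give:
  u_k = (1 − r^k) / (1 − r^N) = (1 − (5/8)^2) / (1 − (5/8)^11) = 1744830464/2847035489.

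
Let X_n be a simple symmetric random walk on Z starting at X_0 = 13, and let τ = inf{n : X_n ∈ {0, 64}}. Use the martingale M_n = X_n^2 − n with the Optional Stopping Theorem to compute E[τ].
E[τ] = 663

M_n = X_n^2 − n is a martingale (since E[X_{n+1}^2 | F_n] = X_n^2 + 1). By OST (τ has finite mean in a bounded region), E[M_τ] = E[M_0] = X_0^2 − 0 = 13^2 = 169. Also E[M_τ] = E[X_τ^2] − E[τ]. The walk exits at 0 or 64, with P(hit 64 first) = 13/64, so E[X_τ^2] = 64^2 · 13/64 + 0 = 832. Thus E[τ] = E[X_τ^2] − E[M_τ] = 832 − 169 = 663 = 13(64 − 13) = 663.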